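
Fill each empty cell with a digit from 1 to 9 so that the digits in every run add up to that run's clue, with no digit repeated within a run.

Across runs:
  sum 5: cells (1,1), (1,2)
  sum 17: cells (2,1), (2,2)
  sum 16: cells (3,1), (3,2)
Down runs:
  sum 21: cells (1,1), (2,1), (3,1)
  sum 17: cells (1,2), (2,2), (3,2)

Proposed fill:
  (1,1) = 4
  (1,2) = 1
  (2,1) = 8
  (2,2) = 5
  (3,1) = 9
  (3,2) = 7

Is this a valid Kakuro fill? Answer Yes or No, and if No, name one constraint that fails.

No — the down run (1,2)–(3,2) sums to 13, not 17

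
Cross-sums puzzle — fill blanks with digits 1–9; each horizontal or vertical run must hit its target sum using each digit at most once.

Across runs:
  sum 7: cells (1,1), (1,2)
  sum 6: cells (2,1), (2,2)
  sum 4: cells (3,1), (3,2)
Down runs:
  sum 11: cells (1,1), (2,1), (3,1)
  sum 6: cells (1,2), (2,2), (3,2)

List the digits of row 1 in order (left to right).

6, 1

4 in 2 cells must be {1,3}; 6 in 3 cells must be {1,2,3}.
Nothing is forced directly, so branch on (2,2), whose candidates are 1 or 2. If (2,2) = 1: that forces (2,1) = 5, after which (3,1) would have to be in {1,3} for the 4 across but in {2,4} for the 11 down — contradiction. So (2,2) = 2.
(2,1) = 6 − 2 = 4 completes the 6 across.
Given what's placed, (3,1) must be 1 to fit the 4 across and 11 down.
(3,2) = 4 − 1 = 3 completes the 4 across.
(1,1) = 11 − 5 = 6 completes the 11 down.
(1,2) = 7 − 6 = 1 completes the 7 across.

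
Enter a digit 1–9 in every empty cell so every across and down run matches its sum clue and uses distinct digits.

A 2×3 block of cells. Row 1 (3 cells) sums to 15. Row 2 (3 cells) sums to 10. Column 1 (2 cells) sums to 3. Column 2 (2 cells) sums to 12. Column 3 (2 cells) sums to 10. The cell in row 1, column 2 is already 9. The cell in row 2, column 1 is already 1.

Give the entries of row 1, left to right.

2 9 4

3 in 2 cells must be {1,2}.
(1,1) = 3 − 1 = 2 completes the 3 down.
(1,3) = 15 − 11 = 4 completes the 15 across.
(2,2) = 12 − 9 = 3 completes the 12 down.
(2,3) = 10 − 4 = 6 completes the 10 across.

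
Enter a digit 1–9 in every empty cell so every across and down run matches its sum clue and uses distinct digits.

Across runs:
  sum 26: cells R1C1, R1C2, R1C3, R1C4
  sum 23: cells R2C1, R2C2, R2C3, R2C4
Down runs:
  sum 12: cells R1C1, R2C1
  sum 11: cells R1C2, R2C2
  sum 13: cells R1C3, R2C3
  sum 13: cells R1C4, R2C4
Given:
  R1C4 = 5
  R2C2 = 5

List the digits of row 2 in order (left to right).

4 5 6 8

R1C2 = 11 − 5 = 6 completes the 11 down.
R2C4 = 13 − 5 = 8 completes the 13 down.
No cell is forced outright now. R1C1 can only be 7 or 8 (the digits allowed by both its 26 across and its 12 down). If R1C1 = 7: that forces R1C3 = 8, after which R2C1 would have to be in {1,3,4,6,7,9} for the 23 across but in {5} for the 12 down — contradiction. So R1C1 = 8.
R1C3 = 26 − 19 = 7 completes the 26 across.
R2C1 = 12 − 8 = 4 completes the 12 down.
R2C3 = 23 − 17 = 6 completes the 23 across.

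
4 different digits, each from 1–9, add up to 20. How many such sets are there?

4 distinct digits from 1–9 sum between 10 and 30.

12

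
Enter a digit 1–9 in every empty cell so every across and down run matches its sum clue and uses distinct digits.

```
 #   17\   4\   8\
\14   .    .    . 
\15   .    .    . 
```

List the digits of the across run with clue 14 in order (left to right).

9, 3, 2

17 in 2 cells must be {8,9}; 4 in 2 cells must be {1,3}.
Nothing is forced directly, so branch on R1C2, whose candidates are 1 or 3. If R1C2 = 1: that forces R2C2 = 3, R2C1 = 8, after which R2C3 would have to be in {4} for the 15 across but in {1,2,3,5,6,7} for the 8 down — contradiction. So R1C2 = 3.
Given what's placed, R1C1 must be 9 to fit the 14 across and 17 down.
R1C3 = 14 − 12 = 2 completes the 14 across.
R2C1 = 17 − 9 = 8 completes the 17 down.
R2C2 = 4 − 3 = 1 completes the 4 down.
R2C3 = 15 − 9 = 6 completes the 15 across.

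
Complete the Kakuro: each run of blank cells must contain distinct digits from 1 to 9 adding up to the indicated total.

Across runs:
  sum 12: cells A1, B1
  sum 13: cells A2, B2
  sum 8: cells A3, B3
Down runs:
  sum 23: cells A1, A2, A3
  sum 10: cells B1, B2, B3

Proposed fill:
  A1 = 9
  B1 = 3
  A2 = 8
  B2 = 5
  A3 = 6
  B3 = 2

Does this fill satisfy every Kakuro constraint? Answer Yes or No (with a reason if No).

Yes

Across: 9+3=12; 8+5=13; 6+2=8. Down: 9+8+6=23; 3+5+2=10. No digit repeats within any run.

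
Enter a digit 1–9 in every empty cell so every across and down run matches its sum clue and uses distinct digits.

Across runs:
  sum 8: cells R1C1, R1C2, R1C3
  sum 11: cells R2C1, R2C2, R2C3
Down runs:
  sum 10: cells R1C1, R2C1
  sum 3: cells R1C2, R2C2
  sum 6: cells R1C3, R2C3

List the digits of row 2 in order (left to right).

8 2 1

3 in 2 cells must be {1,2}.
Nothing is forced directly, so branch on R1C2, whose candidates are 1 or 2. If R1C2 = 2: that forces R1C1 = 1, R1C3 = 5, after which R2C1 would have to be in {1,2,3,4,5,6,7,8} for the 11 across but in {9} for the 10 down — contradiction. So R1C2 = 1.
R2C2 = 3 − 1 = 2 completes the 3 down.
Nothing is forced directly, so branch on R1C1, whose candidates are 2 or 3 or 4. If R1C1 = 3: that forces R1C3 = 4, after which R2C1 would have to be in {1,3,4,5,6,8} for the 11 across but in {7} for the 10 down — contradiction. If R1C1 = 4: then R1C3 would have to be in {3} for the 8 across but in {1,2,4,5} for the 6 down — contradiction. So R1C1 = 2.
R1C3 = 8 − 3 = 5 completes the 8 across.
R2C1 = 10 − 2 = 8 completes the 10 down.
R2C3 = 11 − 10 = 1 completes the 11 across.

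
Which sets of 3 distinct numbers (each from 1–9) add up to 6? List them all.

{1,2,3}

3 distinct digits from 1–9 sum between 6 and 24.
Only one set works: {1,2,3}.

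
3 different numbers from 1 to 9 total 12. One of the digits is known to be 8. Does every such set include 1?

Yes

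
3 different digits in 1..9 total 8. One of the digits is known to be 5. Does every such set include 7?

No

The only way to make 8 from 3 distinct digits under that restriction is {1,2,5}, which does not contain 7.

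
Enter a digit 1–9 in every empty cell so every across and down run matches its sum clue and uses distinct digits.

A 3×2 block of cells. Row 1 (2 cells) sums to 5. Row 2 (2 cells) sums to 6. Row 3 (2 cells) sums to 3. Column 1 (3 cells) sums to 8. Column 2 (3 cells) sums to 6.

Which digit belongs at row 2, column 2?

1

3 in 2 cells must be {1,2}; 6 in 3 cells must be {1,2,3}.
Nothing is forced directly, so branch on (3,1), whose candidates are 1 or 2. If (3,1) = 2: that forces (1,1) = 1, after which (1,2) would have to be in {4} for the 5 across but in {1,2,3} for the 6 down — contradiction. So (3,1) = 1.
(3,2) = 3 − 1 = 2 completes the 3 across.
Given what's placed, (2,2) must be 1 to fit the 6 across and 6 down.
(1,2) = 6 − 3 = 3 completes the 6 down.
(2,1) = 6 − 1 = 5 completes the 6 across.
(1,1) = 5 − 3 = 2 completes the 5 across.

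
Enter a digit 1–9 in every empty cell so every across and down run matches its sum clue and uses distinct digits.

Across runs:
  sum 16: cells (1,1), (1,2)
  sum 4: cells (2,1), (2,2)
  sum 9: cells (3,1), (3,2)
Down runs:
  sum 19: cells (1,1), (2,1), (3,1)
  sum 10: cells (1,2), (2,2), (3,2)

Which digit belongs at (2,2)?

16 in 2 cells must be {7,9}; 4 in 2 cells must be {1,3}.
The 16 across and the 10 down share only 7, so (1,2) = 7.
The 4 across and the 19 down share only 3, so (2,1) = 3.
(2,2) = 4 − 3 = 1 completes the 4 across.
(3,1) = 7: the only remaining digit allowed by both the 9 across and the 19 down.
(3,2) = 9 − 7 = 2 completes the 9 across.
(1,1) = 16 − 7 = 9 completes the 16 across.

1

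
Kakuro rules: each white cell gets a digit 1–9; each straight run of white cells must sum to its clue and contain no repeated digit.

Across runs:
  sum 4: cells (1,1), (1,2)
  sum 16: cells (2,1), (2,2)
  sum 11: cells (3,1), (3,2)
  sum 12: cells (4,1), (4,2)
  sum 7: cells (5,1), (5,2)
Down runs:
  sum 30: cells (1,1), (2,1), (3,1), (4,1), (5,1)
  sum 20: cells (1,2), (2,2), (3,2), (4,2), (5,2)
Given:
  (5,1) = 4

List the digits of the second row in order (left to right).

9, 7

4 in 2 cells must be {1,3}; 16 in 2 cells must be {7,9}.
Given what's placed, (1,1) must be 3 to fit the 4 across and 30 down.
(1,2) = 4 − 3 = 1 completes the 4 across.
Given what's placed, (2,1) must be 9 to fit the 16 across and 30 down.
(2,2) = 16 − 9 = 7 completes the 16 across.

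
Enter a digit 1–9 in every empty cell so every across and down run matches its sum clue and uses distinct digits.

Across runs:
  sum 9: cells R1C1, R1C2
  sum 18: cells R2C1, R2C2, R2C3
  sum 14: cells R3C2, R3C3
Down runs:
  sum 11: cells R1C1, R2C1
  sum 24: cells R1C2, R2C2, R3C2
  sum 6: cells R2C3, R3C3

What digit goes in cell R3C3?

24 in 3 cells must be {7,8,9}.
The 14 across and the 6 down share only 5, so R3C3 = 5.
R2C3 = 6 − 5 = 1 completes the 6 down.
R3C2 = 14 − 5 = 9 completes the 14 across.
R2C2 = 8: the only remaining digit allowed by both the 18 across and the 24 down.
R1C2 = 24 − 17 = 7 completes the 24 down.
R2C1 = 18 − 9 = 9 completes the 18 across.
R1C1 = 9 − 7 = 2 completes the 9 across.

5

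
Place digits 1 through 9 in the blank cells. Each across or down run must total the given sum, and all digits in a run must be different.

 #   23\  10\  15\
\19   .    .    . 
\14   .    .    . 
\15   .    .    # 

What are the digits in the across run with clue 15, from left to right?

8 7

23 in 3 cells must be {6,8,9}.
Nothing is forced directly, so branch on R3C2, whose candidates are 6 or 7. If R3C2 = 6: that forces R1C2 = 3, R2C2 = 1, R3C1 = 9, after which R1C1 would have to be in {7,9} for the 19 across but in {6,8} for the 23 down — contradiction. So R3C2 = 7.
Given what's placed, R1C2 must be 2 to fit the 19 across and 10 down.
R2C2 = 10 − 9 = 1 completes the 10 down.
R3C1 = 15 − 7 = 8 completes the 15 across.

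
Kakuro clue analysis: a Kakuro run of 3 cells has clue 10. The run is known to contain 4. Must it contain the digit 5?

Yes

The only way to make 10 from 3 distinct digits under that restriction is {1,4,5}, which contains 5.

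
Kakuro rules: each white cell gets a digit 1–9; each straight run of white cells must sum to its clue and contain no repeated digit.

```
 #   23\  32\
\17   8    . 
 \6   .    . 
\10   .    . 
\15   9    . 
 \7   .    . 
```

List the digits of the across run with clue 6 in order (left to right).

1 5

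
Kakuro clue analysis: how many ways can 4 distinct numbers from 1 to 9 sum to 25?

4 distinct digits from 1–9 sum between 10 and 30.
Enumerating: {1,7,8,9}, {2,6,8,9}, {3,5,8,9}, {3,6,7,9}, {4,5,7,9}, {4,6,7,8}.

6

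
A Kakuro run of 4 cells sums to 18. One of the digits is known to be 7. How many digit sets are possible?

4 distinct digits from 1–9 sum between 10 and 30.
Keeping only sets containing 7.
Enumerating: {1,2,7,8}, {1,4,6,7}, {2,3,6,7}, {2,4,5,7}.

4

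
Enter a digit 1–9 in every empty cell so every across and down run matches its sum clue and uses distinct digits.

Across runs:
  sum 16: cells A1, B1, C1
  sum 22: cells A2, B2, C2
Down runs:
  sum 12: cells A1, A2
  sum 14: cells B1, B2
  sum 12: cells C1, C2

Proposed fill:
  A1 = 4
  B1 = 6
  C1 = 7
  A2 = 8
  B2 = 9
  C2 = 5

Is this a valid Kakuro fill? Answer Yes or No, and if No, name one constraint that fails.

No — the down run B1–B2 sums to 15, not 14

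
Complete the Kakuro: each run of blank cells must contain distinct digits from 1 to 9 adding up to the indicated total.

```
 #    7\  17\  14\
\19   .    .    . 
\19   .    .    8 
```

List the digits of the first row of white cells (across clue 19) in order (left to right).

5, 8, 6

17 in 2 cells must be {8,9}.
R1C3 = 14 − 8 = 6 completes the 14 down.
R2C2 = 9: the only remaining digit allowed by both the 19 across and the 17 down.
R1C2 = 17 − 9 = 8 completes the 17 down.
R2C1 = 19 − 17 = 2 completes the 19 across.
R1C1 = 19 − 14 = 5 completes the 19 across.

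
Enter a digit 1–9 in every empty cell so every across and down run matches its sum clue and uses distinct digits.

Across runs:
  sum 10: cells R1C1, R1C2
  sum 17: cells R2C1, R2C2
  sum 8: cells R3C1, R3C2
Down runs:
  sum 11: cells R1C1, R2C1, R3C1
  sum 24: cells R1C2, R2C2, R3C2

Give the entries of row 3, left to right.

17 in 2 cells must be {8,9}; 24 in 3 cells must be {7,8,9}.
The 17 across and the 11 down share only 8, so R2C1 = 8.
R2C2 = 17 − 8 = 9 completes the 17 across.
Given what's placed, R3C2 must be 7 to fit the 8 across and 24 down.
R1C2 = 24 − 16 = 8 completes the 24 down.
R3C1 = 8 − 7 = 1 completes the 8 across.
R1C1 = 10 − 8 = 2 completes the 10 across.

1, 7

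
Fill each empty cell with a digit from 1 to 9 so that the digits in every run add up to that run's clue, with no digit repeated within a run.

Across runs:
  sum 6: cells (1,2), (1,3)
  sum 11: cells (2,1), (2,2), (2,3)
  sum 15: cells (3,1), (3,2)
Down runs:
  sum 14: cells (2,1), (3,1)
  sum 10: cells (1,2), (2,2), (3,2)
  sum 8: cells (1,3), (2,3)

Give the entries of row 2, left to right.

Nothing is forced directly, so branch on (3,2), whose candidates are 6 or 7. If (3,2) = 6: that forces (1,2) = 1, (1,3) = 5, (2,2) = 3, after which (2,3) would have to be in {1,2,6,7} for the 11 across but in {3} for the 8 down — contradiction. So (3,2) = 7.
(3,1) = 15 − 7 = 8 completes the 15 across.
(2,1) = 14 − 8 = 6 completes the 14 down.
No cell is forced outright now. (1,2) can only be 1 or 2 (the digits allowed by both its 6 across and its 10 down). If (1,2) = 2: then (1,3) would have to be in {4} for the 6 across but in {1,2,3,5,6,7} for the 8 down — contradiction. So (1,2) = 1.
(1,3) = 6 − 1 = 5 completes the 6 across.
(2,2) = 10 − 8 = 2 completes the 10 down.
(2,3) = 11 − 8 = 3 completes the 11 across.

6, 2, 3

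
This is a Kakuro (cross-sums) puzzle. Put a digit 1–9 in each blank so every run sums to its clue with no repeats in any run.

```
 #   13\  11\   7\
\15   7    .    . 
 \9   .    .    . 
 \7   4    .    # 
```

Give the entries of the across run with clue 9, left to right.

R2C1 = 13 − 11 = 2 completes the 13 down.
R3C2 = 7 − 4 = 3 completes the 7 across.
Nothing is forced directly, so branch on R2C2, whose candidates are 1 or 6. If R2C2 = 1: then R1C2 would have to be in {2,3,5,6} for the 15 across but in {7} for the 11 down — contradiction. So R2C2 = 6.
R1C2 = 11 − 9 = 2 completes the 11 down.
R1C3 = 15 − 9 = 6 completes the 15 across.
R2C3 = 9 − 8 = 1 completes the 9 across.

2 6 1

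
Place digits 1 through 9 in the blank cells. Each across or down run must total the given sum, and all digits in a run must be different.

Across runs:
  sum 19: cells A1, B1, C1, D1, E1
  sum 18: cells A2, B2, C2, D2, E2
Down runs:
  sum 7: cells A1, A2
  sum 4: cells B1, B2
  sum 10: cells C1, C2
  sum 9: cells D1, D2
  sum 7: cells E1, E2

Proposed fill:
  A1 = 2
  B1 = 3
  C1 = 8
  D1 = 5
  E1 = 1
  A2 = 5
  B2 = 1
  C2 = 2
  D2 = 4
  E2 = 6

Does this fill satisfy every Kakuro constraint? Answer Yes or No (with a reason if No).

Yes

Across: 2+3+8+5+1=19; 5+1+2+4+6=18. Down: 2+5=7; 3+1=4; 8+2=10; 5+4=9; 1+6=7. No digit repeats within any run.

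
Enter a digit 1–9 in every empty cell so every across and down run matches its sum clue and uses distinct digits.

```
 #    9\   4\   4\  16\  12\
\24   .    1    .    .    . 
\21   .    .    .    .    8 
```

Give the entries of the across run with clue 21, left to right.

4 in 2 cells must be {1,3}; 16 in 2 cells must be {7,9}.
R1C3 = 3: the only remaining digit allowed by both the 24 across and the 4 down.
R1C5 = 12 − 8 = 4 completes the 12 down.
R2C2 = 4 − 1 = 3 completes the 4 down.
R2C3 = 4 − 3 = 1 completes the 4 down.
R2C4 = 7: the only remaining digit allowed by both the 21 across and the 16 down.
R1C1 = 7: the only remaining digit allowed by both the 24 across and the 9 down.
R1C4 = 24 − 15 = 9 completes the 24 across.
R2C1 = 21 − 19 = 2 completes the 21 across.

2 3 1 7 8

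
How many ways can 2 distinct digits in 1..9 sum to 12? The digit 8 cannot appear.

2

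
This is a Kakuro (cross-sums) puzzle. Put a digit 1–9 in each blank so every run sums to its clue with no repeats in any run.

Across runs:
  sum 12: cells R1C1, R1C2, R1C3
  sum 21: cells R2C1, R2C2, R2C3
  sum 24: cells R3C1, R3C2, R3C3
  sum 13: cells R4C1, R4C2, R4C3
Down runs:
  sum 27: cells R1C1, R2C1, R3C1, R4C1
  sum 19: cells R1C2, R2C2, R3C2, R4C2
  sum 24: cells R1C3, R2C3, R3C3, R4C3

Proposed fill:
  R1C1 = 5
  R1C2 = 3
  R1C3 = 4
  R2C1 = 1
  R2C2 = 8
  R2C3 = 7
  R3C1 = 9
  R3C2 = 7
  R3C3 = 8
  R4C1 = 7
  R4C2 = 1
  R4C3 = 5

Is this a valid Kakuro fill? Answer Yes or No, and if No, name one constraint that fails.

No — the across run R2C1–R2C3 sums to 16, not 21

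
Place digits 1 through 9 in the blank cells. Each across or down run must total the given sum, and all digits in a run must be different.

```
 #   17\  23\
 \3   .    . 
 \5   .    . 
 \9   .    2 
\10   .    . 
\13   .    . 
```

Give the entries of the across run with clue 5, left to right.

3 in 2 cells must be {1,2}.
Given what's placed, R1C2 must be 1 to fit the 3 across and 23 down.
R3C1 = 9 − 2 = 7 completes the 9 across.
Given what's placed, R5C1 must be 4 to fit the 13 across and 17 down.
R5C2 = 13 − 4 = 9 completes the 13 across.
R1C1 = 3 − 1 = 2 completes the 3 across.
No cell is forced outright now. R2C1 can only be 1 or 3 (the digits allowed by both its 5 across and its 17 down). If R2C1 = 3: then R2C2 would have to be in {2} for the 5 across but in {3,4,5,6,7,8} for the 23 down — contradiction. So R2C1 = 1.
R2C2 = 5 − 1 = 4 completes the 5 across.

1, 4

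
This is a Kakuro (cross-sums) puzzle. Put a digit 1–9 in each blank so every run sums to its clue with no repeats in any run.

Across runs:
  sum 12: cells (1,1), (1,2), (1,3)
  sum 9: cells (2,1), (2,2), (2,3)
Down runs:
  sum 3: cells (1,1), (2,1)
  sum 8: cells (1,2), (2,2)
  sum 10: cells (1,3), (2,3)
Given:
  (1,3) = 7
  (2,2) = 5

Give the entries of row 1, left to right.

2, 3, 7

3 in 2 cells must be {1,2}.
(1,2) = 8 − 5 = 3 completes the 8 down.
(2,1) = 1: the only remaining digit allowed by both the 9 across and the 3 down.
(2,3) = 9 − 6 = 3 completes the 9 across.
(1,1) = 12 − 10 = 2 completes the 12 across.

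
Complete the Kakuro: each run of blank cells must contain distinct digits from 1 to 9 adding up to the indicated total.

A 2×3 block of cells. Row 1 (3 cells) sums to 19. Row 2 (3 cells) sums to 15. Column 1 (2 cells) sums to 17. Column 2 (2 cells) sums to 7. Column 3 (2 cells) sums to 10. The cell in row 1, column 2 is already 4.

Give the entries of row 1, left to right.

9 4 6

17 in 2 cells must be {8,9}.
(2,2) = 7 − 4 = 3 completes the 7 down.
Given what's placed, (2,1) must be 8 to fit the 15 across and 17 down.
(2,3) = 15 − 11 = 4 completes the 15 across.
(1,1) = 17 − 8 = 9 completes the 17 down.
(1,3) = 19 − 13 = 6 completes the 19 across.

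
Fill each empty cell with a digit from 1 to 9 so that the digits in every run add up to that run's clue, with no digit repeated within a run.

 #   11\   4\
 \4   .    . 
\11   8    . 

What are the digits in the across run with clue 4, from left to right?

3 1

4 in 2 cells must be {1,3}.
R1C1 = 11 − 8 = 3 completes the 11 down.
R1C2 = 4 − 3 = 1 completes the 4 across.
R2C2 = 11 − 8 = 3 completes the 11 across.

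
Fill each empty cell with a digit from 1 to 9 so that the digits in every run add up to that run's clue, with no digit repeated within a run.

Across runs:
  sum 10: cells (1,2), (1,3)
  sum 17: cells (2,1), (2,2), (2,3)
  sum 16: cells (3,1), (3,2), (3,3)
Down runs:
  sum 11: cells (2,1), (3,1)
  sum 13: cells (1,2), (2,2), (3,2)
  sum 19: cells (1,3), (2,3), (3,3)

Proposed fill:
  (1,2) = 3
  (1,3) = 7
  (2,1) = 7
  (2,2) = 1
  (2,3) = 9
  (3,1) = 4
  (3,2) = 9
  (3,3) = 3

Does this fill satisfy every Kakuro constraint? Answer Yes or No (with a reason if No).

Across: 3+7=10; 7+1+9=17; 4+9+3=16. Down: 7+4=11; 3+1+9=13; 7+9+3=19. No digit repeats within any run.

Yes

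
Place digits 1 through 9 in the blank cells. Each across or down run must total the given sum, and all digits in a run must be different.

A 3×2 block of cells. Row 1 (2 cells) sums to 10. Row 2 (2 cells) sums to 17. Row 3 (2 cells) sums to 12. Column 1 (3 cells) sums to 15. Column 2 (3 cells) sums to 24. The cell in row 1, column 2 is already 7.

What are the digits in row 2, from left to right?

8, 9

17 in 2 cells must be {8,9}; 24 in 3 cells must be {7,8,9}.
(1,1) = 10 − 7 = 3 completes the 10 across.
Given what's placed, (2,1) must be 8 to fit the 17 across and 15 down.
(2,2) = 17 − 8 = 9 completes the 17 across.
(3,1) = 15 − 11 = 4 completes the 15 down.
(3,2) = 12 − 4 = 8 completes the 12 across.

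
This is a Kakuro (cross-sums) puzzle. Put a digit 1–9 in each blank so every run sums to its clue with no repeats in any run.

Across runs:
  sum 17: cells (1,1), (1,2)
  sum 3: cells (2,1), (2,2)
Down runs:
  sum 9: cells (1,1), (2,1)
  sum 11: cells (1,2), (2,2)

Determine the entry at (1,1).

8

17 in 2 cells must be {8,9}; 3 in 2 cells must be {1,2}.
The 17 across and the 9 down share only 8, so (1,1) = 8.
(1,2) = 17 − 8 = 9 completes the 17 across.
(2,1) = 9 − 8 = 1 completes the 9 down.
(2,2) = 3 − 1 = 2 completes the 3 across.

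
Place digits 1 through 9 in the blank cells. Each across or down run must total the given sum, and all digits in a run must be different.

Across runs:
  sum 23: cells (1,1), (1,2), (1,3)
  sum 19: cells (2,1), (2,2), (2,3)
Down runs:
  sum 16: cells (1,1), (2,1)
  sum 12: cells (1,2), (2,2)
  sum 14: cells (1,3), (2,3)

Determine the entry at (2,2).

23 in 3 cells must be {6,8,9}; 16 in 2 cells must be {7,9}.
The 23 across and the 16 down share only 9, so (1,1) = 9.
Given what's placed, (1,2) must be 8 to fit the 23 across and 12 down.
(1,3) = 23 − 17 = 6 completes the 23 across.
(2,1) = 16 − 9 = 7 completes the 16 down.
(2,2) = 12 − 8 = 4 completes the 12 down.
(2,3) = 19 − 11 = 8 completes the 19 across.

4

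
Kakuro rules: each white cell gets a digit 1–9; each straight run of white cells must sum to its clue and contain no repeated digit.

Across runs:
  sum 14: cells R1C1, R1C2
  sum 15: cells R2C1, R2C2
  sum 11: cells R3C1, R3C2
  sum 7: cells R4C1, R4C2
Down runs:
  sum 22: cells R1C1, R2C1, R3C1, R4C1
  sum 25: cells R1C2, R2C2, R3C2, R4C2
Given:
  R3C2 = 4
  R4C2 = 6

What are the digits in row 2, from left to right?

8, 7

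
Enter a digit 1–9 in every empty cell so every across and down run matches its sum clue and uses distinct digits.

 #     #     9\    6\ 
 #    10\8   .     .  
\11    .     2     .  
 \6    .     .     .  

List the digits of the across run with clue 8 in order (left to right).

6 in 3 cells must be {1,2,3}.
Nothing is forced directly, so branch on R3C2, whose candidates are 1 or 3. If R3C2 = 3: then R1C2 would have to be in {1,2,3,5,6,7} for the 8 across but in {4} for the 9 down — contradiction. So R3C2 = 1.
R1C2 = 9 − 3 = 6 completes the 9 down.
R1C3 = 8 − 6 = 2 completes the 8 across.
Given what's placed, R3C3 must be 3 to fit the 6 across and 6 down.
R2C3 = 6 − 5 = 1 completes the 6 down.
R3C1 = 6 − 4 = 2 completes the 6 across.
R2C1 = 11 − 3 = 8 completes the 11 across.

6 2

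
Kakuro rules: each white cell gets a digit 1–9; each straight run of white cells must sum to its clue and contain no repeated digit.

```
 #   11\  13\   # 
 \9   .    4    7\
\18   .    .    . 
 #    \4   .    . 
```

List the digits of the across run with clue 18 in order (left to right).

6 8 4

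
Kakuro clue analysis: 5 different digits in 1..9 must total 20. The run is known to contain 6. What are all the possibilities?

5 distinct digits from 1–9 sum between 15 and 35.
Keeping only sets containing 6.

{1,2,3,6,8}; {1,2,4,6,7}; {2,3,4,5,6}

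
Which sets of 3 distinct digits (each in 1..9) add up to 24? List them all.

3 distinct digits from 1–9 sum between 6 and 24.
Only one set works: {7,8,9}.

{7,8,9}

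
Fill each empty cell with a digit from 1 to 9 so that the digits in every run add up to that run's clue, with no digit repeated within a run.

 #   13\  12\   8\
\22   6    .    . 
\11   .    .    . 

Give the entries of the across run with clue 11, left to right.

7 3 1

R1C3 = 7: the only remaining digit allowed by both the 22 across and the 8 down.
R2C1 = 13 − 6 = 7 completes the 13 down.
R2C2 = 3: the only remaining digit allowed by both the 11 across and the 12 down.
R2C3 = 11 − 10 = 1 completes the 11 across.
R1C2 = 22 − 13 = 9 completes the 22 across.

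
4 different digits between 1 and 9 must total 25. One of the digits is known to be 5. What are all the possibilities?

{3,5,8,9}; {4,5,7,9}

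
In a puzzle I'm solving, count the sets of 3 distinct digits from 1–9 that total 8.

3 distinct digits from 1–9 sum between 6 and 24.
Enumerating: {1,2,5}, {1,3,4}.

2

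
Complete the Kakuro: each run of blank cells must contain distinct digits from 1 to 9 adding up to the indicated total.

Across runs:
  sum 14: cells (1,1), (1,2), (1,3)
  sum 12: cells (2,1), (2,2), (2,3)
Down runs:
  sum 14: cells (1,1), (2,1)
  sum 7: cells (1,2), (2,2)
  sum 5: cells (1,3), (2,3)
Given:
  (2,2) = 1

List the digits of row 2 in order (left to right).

9 1 2

(1,2) = 7 − 1 = 6 completes the 7 down.
(1,1) = 5: the only remaining digit allowed by both the 14 across and the 14 down.
(1,3) = 14 − 11 = 3 completes the 14 across.
(2,1) = 14 − 5 = 9 completes the 14 down.
(2,3) = 12 − 10 = 2 completes the 12 across.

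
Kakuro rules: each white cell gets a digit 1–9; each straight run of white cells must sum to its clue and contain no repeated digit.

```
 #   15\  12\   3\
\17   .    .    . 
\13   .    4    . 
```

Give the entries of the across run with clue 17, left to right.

3 in 2 cells must be {1,2}.
R1C2 = 12 − 4 = 8 completes the 12 down.
Given what's placed, R1C3 must be 2 to fit the 17 across and 3 down.
R2C3 = 3 − 2 = 1 completes the 3 down.
R1C1 = 17 − 10 = 7 completes the 17 across.
R2C1 = 13 − 5 = 8 completes the 13 across.

7 8 2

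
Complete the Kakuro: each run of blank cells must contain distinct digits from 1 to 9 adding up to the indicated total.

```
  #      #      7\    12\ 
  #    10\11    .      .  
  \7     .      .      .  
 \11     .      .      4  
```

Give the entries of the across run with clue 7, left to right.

7 in 3 cells must be {1,2,4}.
Nothing is forced directly, so branch on R1C2, whose candidates are 2 or 4. If R1C2 = 2: then R1C3 would have to be in {9} for the 11 across but in {1,2,3,5,6,7} for the 12 down — contradiction. So R1C2 = 4.
R1C3 = 11 − 4 = 7 completes the 11 across.
R2C3 = 12 − 11 = 1 completes the 12 down.
Given what's placed, R2C2 must be 2 to fit the 7 across and 7 down.
R3C2 = 7 − 6 = 1 completes the 7 down.
R2C1 = 7 − 3 = 4 completes the 7 across.
R3C1 = 11 − 5 = 6 completes the 11 across.

4 2 1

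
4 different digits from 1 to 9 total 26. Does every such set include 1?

No

Counterexample: {2,7,8,9} sums to 26 without using 1.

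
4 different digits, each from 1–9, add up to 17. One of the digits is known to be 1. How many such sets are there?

6

4 distinct digits from 1–9 sum between 10 and 30.
Keeping only sets containing 1.
Enumerating: {1,2,5,9}, {1,2,6,8}, {1,3,4,9}, {1,3,5,8}, {1,3,6,7}, {1,4,5,7}.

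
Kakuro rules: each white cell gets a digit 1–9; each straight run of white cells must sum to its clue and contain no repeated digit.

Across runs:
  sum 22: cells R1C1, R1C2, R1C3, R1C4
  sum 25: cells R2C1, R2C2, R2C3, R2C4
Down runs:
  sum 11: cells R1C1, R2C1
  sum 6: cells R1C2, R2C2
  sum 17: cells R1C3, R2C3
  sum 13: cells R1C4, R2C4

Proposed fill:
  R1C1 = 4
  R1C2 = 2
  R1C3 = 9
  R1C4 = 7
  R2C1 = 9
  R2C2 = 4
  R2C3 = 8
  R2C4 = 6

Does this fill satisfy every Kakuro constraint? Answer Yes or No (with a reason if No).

No — the across run R2C1–R2C4 sums to 27, not 25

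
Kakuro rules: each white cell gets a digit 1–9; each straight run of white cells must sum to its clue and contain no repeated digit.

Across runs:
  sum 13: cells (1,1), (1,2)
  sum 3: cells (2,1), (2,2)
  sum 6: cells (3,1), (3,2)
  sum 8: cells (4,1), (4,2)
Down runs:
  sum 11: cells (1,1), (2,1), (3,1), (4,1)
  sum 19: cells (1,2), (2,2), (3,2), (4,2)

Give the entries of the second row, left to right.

3 in 2 cells must be {1,2}; 11 in 4 cells must be {1,2,3,5}.
Only 5 fits (1,1) under both its across sum 13 and down sum 11.
(1,2) = 13 − 5 = 8 completes the 13 across.
Nothing is forced directly, so branch on (2,1), whose candidates are 1 or 2. If (2,1) = 2: that forces (2,2) = 1, (3,1) = 1, after which (3,2) would have to be in {5} for the 6 across but in {3,4,6,7} for the 19 down — contradiction. So (2,1) = 1.
(2,2) = 3 − 1 = 2 completes the 3 across.

1 2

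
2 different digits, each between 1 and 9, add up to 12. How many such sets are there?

3

2 distinct digits from 1–9 sum between 3 and 17.
Enumerating: {3,9}, {4,8}, {5,7}.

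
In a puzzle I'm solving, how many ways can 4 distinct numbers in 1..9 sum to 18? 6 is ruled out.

4 distinct digits from 1–9 sum between 10 and 30.
Dropping sets that contain 6.
Enumerating: {1,2,7,8}, {1,3,5,9}, {1,4,5,8}, {2,3,4,9}, {2,3,5,8}, {2,4,5,7}.

6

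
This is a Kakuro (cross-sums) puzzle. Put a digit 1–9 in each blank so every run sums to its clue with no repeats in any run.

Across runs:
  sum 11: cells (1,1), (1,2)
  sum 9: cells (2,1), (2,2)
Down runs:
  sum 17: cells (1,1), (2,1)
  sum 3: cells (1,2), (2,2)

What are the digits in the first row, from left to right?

9 2

17 in 2 cells must be {8,9}; 3 in 2 cells must be {1,2}.
The 11 across and the 3 down share only 2, so (1,2) = 2.
The 9 across and the 17 down share only 8, so (2,1) = 8.
(2,2) = 9 − 8 = 1 completes the 9 across.
(1,1) = 11 − 2 = 9 completes the 11 across.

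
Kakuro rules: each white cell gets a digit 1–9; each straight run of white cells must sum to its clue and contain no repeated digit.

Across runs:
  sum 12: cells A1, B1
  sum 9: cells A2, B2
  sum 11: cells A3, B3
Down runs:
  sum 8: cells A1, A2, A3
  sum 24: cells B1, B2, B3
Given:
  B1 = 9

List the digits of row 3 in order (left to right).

4, 7

24 in 3 cells must be {7,8,9}.
A1 = 12 − 9 = 3 completes the 12 across.
Given what's placed, A3 must be 4 to fit the 11 across and 8 down.
B3 = 11 − 4 = 7 completes the 11 across.
A2 = 8 − 7 = 1 completes the 8 down.
B2 = 9 − 1 = 8 completes the 9 across.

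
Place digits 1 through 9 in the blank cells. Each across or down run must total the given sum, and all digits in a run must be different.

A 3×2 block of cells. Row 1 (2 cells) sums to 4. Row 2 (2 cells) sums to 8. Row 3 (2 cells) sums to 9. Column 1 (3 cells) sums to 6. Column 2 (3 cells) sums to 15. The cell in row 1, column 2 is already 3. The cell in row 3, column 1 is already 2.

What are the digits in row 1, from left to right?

1, 3

4 in 2 cells must be {1,3}; 6 in 3 cells must be {1,2,3}.
(1,1) = 4 − 3 = 1 completes the 4 across.
(2,1) = 6 − 3 = 3 completes the 6 down.
(2,2) = 8 − 3 = 5 completes the 8 across.
(3,2) = 9 − 2 = 7 completes the 9 across.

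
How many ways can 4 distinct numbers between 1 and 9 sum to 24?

8

4 distinct digits from 1–9 sum between 10 and 30.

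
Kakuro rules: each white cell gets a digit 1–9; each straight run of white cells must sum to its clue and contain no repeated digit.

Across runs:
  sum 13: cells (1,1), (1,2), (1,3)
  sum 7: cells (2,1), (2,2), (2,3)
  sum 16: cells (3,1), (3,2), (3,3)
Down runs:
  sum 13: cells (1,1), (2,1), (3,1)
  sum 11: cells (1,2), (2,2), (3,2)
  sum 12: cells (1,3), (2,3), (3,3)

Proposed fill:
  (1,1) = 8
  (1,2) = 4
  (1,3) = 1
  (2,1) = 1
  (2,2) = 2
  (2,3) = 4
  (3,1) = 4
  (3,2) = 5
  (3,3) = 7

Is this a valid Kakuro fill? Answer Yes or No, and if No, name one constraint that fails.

Yes

Across: 8+4+1=13; 1+2+4=7; 4+5+7=16. Down: 8+1+4=13; 4+2+5=11; 1+4+7=12. No digit repeats within any run.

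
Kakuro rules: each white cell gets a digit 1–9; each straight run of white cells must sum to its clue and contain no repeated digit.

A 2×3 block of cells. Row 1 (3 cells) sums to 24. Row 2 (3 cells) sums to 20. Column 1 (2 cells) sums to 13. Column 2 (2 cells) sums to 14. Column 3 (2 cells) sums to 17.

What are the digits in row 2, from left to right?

24 in 3 cells must be {7,8,9}; 17 in 2 cells must be {8,9}.
Nothing is forced directly, so branch on (1,2), whose candidates are 8 or 9. If (1,2) = 8: that forces (1,3) = 9, (2,2) = 6, after which (2,3) would have to be in {5,9} for the 20 across but in {8} for the 17 down — contradiction. So (1,2) = 9.
Given what's placed, (1,3) must be 8 to fit the 24 across and 17 down.
(2,2) = 14 − 9 = 5 completes the 14 down.
(2,3) = 17 − 8 = 9 completes the 17 down.
(1,1) = 24 − 17 = 7 completes the 24 across.
(2,1) = 20 − 14 = 6 completes the 20 across.

6 5 9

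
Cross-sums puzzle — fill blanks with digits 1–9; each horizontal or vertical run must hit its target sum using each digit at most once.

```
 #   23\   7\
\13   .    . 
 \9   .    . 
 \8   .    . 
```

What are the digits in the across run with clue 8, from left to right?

23 in 3 cells must be {6,8,9}; 7 in 3 cells must be {1,2,4}.
The 13 across and the 7 down share only 4, so R1C2 = 4.
The 8 across and the 23 down share only 6, so R3C1 = 6.
R3C2 = 8 − 6 = 2 completes the 8 across.
R1C1 = 13 − 4 = 9 completes the 13 across.
R2C1 = 23 − 15 = 8 completes the 23 down.
R2C2 = 9 − 8 = 1 completes the 9 across.

6 2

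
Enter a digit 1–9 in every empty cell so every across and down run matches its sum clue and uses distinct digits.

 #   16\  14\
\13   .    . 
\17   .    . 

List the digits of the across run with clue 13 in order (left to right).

17 in 2 cells must be {8,9}; 16 in 2 cells must be {7,9}.
The 17 across and the 16 down share only 9, so R2C1 = 9.
R2C2 = 17 − 9 = 8 completes the 17 across.
R1C1 = 16 − 9 = 7 completes the 16 down.
R1C2 = 13 − 7 = 6 completes the 13 across.

7 6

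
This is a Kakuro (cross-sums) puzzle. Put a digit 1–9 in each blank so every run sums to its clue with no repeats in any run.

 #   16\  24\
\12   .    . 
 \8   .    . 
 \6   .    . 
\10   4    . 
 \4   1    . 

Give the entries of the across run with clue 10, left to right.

4 6

4 in 2 cells must be {1,3}; 16 in 5 cells must be {1,2,3,4,6}.
R1C1 = 3: the only remaining digit allowed by both the 12 across and the 16 down.
R1C2 = 12 − 3 = 9 completes the 12 across.
R3C1 = 2: the only remaining digit allowed by both the 6 across and the 16 down.
R3C2 = 6 − 2 = 4 completes the 6 across.
R4C2 = 10 − 4 = 6 completes the 10 across.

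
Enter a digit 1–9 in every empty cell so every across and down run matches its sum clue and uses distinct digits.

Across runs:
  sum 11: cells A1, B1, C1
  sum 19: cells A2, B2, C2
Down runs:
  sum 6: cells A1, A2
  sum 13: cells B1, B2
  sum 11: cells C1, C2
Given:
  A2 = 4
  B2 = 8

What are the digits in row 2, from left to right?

A1 = 6 − 4 = 2 completes the 6 down.
B1 = 13 − 8 = 5 completes the 13 down.
C1 = 11 − 7 = 4 completes the 11 across.
C2 = 19 − 12 = 7 completes the 19 across.

4 8 7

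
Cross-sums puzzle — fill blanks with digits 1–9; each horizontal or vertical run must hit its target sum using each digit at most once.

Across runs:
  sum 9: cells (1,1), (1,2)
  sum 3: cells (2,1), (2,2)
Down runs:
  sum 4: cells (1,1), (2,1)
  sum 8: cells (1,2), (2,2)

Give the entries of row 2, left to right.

1 2

3 in 2 cells must be {1,2}; 4 in 2 cells must be {1,3}.
The 3 across and the 4 down share only 1, so (2,1) = 1.
(2,2) = 3 − 1 = 2 completes the 3 across.
(1,1) = 4 − 1 = 3 completes the 4 down.
(1,2) = 9 − 3 = 6 completes the 9 across.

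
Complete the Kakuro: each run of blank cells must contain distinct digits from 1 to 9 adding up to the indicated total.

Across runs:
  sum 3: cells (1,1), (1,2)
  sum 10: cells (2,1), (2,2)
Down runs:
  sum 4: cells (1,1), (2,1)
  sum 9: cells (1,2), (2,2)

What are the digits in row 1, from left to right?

1 2

3 in 2 cells must be {1,2}; 4 in 2 cells must be {1,3}.
The 3 across and the 4 down share only 1, so (1,1) = 1.
(1,2) = 3 − 1 = 2 completes the 3 across.
(2,1) = 4 − 1 = 3 completes the 4 down.
(2,2) = 10 − 3 = 7 completes the 10 across.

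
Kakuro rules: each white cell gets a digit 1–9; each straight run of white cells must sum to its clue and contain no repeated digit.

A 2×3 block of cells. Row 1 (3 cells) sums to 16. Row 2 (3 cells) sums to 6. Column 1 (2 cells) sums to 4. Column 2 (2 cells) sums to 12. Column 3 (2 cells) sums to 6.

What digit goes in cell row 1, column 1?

6 in 3 cells must be {1,2,3}; 4 in 2 cells must be {1,3}.
The 6 across and the 12 down share only 3, so (2,2) = 3.
(1,2) = 12 − 3 = 9 completes the 12 down.
Given what's placed, (2,1) must be 1 to fit the 6 across and 4 down.
(2,3) = 6 − 4 = 2 completes the 6 across.
(1,1) = 4 − 1 = 3 completes the 4 down.
(1,3) = 16 − 12 = 4 completes the 16 across.

3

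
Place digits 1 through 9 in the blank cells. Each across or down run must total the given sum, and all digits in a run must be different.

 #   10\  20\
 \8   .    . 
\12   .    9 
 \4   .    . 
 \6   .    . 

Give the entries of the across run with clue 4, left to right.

4 in 2 cells must be {1,3}; 10 in 4 cells must be {1,2,3,4}.
R2C1 = 12 − 9 = 3 completes the 12 across.
R3C1 = 1: the only remaining digit allowed by both the 4 across and the 10 down.
R3C2 = 4 − 1 = 3 completes the 4 across.
Given what's placed, R1C1 must be 2 to fit the 8 across and 10 down.
R1C2 = 8 − 2 = 6 completes the 8 across.
R4C1 = 10 − 6 = 4 completes the 10 down.
R4C2 = 6 − 4 = 2 completes the 6 across.

1 3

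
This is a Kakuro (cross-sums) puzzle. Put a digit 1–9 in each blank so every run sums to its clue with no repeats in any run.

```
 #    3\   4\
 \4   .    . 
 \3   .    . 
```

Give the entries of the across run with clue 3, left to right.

2, 1

4 in 2 cells must be {1,3}; 3 in 2 cells must be {1,2}.
The 4 across and the 3 down share only 1, so R1C1 = 1.
R1C2 = 4 − 1 = 3 completes the 4 across.
R2C1 = 3 − 1 = 2 completes the 3 down.
R2C2 = 3 − 2 = 1 completes the 3 across.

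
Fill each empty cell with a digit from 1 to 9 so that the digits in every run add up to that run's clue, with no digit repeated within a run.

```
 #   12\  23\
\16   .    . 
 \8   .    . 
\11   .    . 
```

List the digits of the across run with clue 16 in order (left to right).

16 in 2 cells must be {7,9}; 23 in 3 cells must be {6,8,9}.
The 16 across and the 23 down share only 9, so R1C2 = 9.
Given what's placed, R2C2 must be 6 to fit the 8 across and 23 down.
R3C2 = 23 − 15 = 8 completes the 23 down.
R1C1 = 16 − 9 = 7 completes the 16 across.
R2C1 = 8 − 6 = 2 completes the 8 across.
R3C1 = 11 − 8 = 3 completes the 11 across.

7 9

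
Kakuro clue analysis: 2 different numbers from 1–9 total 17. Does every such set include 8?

The only way to make 17 from 2 distinct digits is {8,9}, which contains 8.

Yes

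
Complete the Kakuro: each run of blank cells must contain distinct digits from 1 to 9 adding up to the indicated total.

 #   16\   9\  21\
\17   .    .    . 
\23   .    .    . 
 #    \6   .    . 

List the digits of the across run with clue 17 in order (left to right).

7 1 9

23 in 3 cells must be {6,8,9}; 16 in 2 cells must be {7,9}.
Only 9 fits R2C1 under both its across sum 23 and down sum 16.
Given what's placed, R2C2 must be 6 to fit the 23 across and 9 down.
R2C3 = 23 − 15 = 8 completes the 23 across.
R3C3 = 4: the only remaining digit allowed by both the 6 across and the 21 down.
R1C1 = 16 − 9 = 7 completes the 16 down.
R1C3 = 21 − 12 = 9 completes the 21 down.
R3C2 = 6 − 4 = 2 completes the 6 across.
R1C2 = 17 − 16 = 1 completes the 17 across.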